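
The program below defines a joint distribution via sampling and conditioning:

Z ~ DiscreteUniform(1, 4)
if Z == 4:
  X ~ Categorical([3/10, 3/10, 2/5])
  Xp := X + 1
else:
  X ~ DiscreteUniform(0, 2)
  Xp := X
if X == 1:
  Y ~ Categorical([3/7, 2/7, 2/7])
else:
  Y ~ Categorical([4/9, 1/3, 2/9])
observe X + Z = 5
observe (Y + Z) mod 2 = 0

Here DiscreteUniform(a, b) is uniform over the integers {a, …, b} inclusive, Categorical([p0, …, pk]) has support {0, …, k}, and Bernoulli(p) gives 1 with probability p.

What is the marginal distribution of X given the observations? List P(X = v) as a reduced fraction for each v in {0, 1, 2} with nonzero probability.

Enumerate traces; 3 have nonzero weight after conditioning:
  (Z=3, X=2, Y=1) weight 1/36
  (Z=4, X=1, Y=0) weight 9/280
  (Z=4, X=1, Y=2) weight 3/140
Group by X:
  weight(X=1) = 3/56
  weight(X=2) = 1/36
Total weight = 3/56 + 1/36 = 41/504
P(X=1 | obs) = 3/56 / 41/504 = 27/41
P(X=2 | obs) = 1/36 / 41/504 = 14/41

P(X=1) = 27/41, P(X=2) = 14/41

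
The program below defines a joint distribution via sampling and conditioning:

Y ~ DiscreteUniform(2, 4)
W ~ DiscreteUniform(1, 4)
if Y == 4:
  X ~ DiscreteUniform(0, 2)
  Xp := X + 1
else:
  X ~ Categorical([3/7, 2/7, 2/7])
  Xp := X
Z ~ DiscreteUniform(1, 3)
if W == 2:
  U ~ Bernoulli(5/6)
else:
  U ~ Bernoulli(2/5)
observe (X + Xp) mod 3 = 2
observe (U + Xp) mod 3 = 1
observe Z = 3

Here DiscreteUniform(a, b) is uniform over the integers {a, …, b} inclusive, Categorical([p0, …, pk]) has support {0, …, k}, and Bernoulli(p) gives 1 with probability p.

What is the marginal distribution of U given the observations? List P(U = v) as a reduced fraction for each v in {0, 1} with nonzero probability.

P(U=0) = 708/1135, P(U=1) = 427/1135

Enumerate traces; 12 have nonzero weight after conditioning:
  (Y=2, W=1, X=1, Z=3, U=0) weight 1/210
  (Y=2, W=2, X=1, Z=3, U=0) weight 1/756
  (Y=2, W=3, X=1, Z=3, U=0) weight 1/210
  (Y=2, W=4, X=1, Z=3, U=0) weight 1/210
  (Y=3, W=1, X=1, Z=3, U=0) weight 1/210
  (Y=3, W=2, X=1, Z=3, U=0) weight 1/756
  (Y=3, W=3, X=1, Z=3, U=0) weight 1/210
  (Y=3, W=4, X=1, Z=3, U=0) weight 1/210
  (Y=4, W=1, X=2, Z=3, U=1) weight 1/270
  … 3 more
Group by U:
  weight(U=0) = 59/1890
  weight(U=1) = 61/3240
Total weight = 59/1890 + 61/3240 = 227/4536
P(U=0 | obs) = 59/1890 / 227/4536 = 708/1135
P(U=1 | obs) = 61/3240 / 227/4536 = 427/1135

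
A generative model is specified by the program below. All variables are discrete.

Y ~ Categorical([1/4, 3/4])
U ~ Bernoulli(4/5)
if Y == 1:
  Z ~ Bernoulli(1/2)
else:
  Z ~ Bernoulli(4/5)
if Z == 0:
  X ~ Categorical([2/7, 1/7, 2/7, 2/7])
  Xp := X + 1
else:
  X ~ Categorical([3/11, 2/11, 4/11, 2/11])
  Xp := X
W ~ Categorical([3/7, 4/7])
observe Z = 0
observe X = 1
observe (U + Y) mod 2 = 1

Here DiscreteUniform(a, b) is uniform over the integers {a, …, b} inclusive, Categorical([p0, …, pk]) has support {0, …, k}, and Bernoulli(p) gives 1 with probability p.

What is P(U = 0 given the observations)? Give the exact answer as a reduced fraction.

Enumerate traces; 4 have nonzero weight after conditioning:
  (Y=0, U=1, Z=0, X=1, W=0) weight 3/1225
  (Y=0, U=1, Z=0, X=1, W=1) weight 4/1225
  (Y=1, U=0, Z=0, X=1, W=0) weight 9/1960
  (Y=1, U=0, Z=0, X=1, W=1) weight 3/490
Group by U:
  weight(U=0) = 3/280
  weight(U=1) = 1/175
Total weight = 3/280 + 1/175 = 23/1400
P(U=0 | obs) = 3/280 / 23/1400 = 15/23
P(U=1 | obs) = 1/175 / 23/1400 = 8/23

P(U = 0 | obs) = 15/23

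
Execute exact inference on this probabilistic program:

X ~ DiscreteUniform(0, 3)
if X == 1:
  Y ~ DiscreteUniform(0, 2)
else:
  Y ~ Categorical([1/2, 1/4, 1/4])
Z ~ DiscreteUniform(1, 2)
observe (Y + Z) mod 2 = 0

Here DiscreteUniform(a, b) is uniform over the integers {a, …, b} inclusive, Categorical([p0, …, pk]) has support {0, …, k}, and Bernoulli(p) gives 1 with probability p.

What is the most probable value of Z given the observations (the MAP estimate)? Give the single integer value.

argmax_v P(Z = v | obs) = 2

Enumerate traces; 12 have nonzero weight after conditioning:
  (X=0, Y=0, Z=2) weight 1/16
  (X=0, Y=1, Z=1) weight 1/32
  (X=0, Y=2, Z=2) weight 1/32
  (X=1, Y=0, Z=2) weight 1/24
  (X=1, Y=1, Z=1) weight 1/24
  (X=1, Y=2, Z=2) weight 1/24
  (X=2, Y=0, Z=2) weight 1/16
  (X=2, Y=1, Z=1) weight 1/32
  … 4 more
Group by Z:
  weight(Z=1) = 13/96
  weight(Z=2) = 35/96
Total weight = 13/96 + 35/96 = 1/2
P(Z=1 | obs) = 13/96 / 1/2 = 13/48
P(Z=2 | obs) = 35/96 / 1/2 = 35/48
argmax = 2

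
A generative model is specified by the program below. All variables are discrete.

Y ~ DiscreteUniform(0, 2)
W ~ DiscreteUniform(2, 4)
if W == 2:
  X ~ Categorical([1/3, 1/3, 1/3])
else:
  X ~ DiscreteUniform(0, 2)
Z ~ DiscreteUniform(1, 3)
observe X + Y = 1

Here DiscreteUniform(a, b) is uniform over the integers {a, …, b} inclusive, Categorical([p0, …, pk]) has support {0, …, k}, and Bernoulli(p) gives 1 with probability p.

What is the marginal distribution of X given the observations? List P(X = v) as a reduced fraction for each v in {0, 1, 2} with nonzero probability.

P(X=0) = 1/2, P(X=1) = 1/2

Enumerate traces; 18 have nonzero weight after conditioning:
  (Y=0, W=2, X=1, Z=1) weight 1/81
  (Y=0, W=2, X=1, Z=2) weight 1/81
  (Y=0, W=2, X=1, Z=3) weight 1/81
  (Y=0, W=3, X=1, Z=1) weight 1/81
  (Y=0, W=3, X=1, Z=2) weight 1/81
  (Y=0, W=3, X=1, Z=3) weight 1/81
  (Y=0, W=4, X=1, Z=1) weight 1/81
  (Y=0, W=4, X=1, Z=2) weight 1/81
  (Y=1, W=2, X=0, Z=1) weight 1/81
  … 9 more
Group by X:
  weight(X=0) = 1/9
  weight(X=1) = 1/9
Total weight = 1/9 + 1/9 = 2/9
P(X=0 | obs) = 1/9 / 2/9 = 1/2
P(X=1 | obs) = 1/9 / 2/9 = 1/2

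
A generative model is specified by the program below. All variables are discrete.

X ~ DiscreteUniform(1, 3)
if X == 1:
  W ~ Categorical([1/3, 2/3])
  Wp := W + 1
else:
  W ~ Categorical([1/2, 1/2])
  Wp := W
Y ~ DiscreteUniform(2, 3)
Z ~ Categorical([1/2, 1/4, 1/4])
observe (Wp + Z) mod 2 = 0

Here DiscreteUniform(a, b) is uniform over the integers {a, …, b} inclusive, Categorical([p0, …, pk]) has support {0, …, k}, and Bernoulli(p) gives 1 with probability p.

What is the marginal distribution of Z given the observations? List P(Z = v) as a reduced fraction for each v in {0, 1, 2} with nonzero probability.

Enumerate traces; 18 have nonzero weight after conditioning:
  (X=1, W=0, Y=2, Z=1) weight 1/72
  (X=1, W=0, Y=3, Z=1) weight 1/72
  (X=1, W=1, Y=2, Z=0) weight 1/18
  (X=1, W=1, Y=2, Z=2) weight 1/36
  (X=1, W=1, Y=3, Z=0) weight 1/18
  (X=1, W=1, Y=3, Z=2) weight 1/36
  (X=2, W=0, Y=2, Z=0) weight 1/24
  (X=2, W=0, Y=2, Z=2) weight 1/48
  … 10 more
Group by Z:
  weight(Z=0) = 5/18
  weight(Z=1) = 1/9
  weight(Z=2) = 5/36
Total weight = 5/18 + 1/9 + 5/36 = 19/36
P(Z=0 | obs) = 5/18 / 19/36 = 10/19
P(Z=1 | obs) = 1/9 / 19/36 = 4/19
P(Z=2 | obs) = 5/36 / 19/36 = 5/19

P(Z=0) = 10/19, P(Z=1) = 4/19, P(Z=2) = 5/19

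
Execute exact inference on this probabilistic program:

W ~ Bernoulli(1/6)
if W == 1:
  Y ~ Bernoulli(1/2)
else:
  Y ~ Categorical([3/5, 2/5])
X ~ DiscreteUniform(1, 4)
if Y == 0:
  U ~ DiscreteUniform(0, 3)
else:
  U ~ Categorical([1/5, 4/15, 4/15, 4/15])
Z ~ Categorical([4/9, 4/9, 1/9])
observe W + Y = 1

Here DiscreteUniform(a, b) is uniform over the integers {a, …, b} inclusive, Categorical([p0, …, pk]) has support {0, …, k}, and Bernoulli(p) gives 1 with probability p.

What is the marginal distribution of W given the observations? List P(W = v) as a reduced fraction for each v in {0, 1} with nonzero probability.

P(W=0) = 4/5, P(W=1) = 1/5

Enumerate traces; 96 have nonzero weight after conditioning:
  (W=0, Y=1, X=1, U=0, Z=0) weight 1/135
  (W=0, Y=1, X=1, U=0, Z=1) weight 1/135
  (W=0, Y=1, X=1, U=0, Z=2) weight 1/540
  (W=0, Y=1, X=1, U=1, Z=0) weight 4/405
  (W=0, Y=1, X=1, U=1, Z=1) weight 4/405
  (W=0, Y=1, X=1, U=1, Z=2) weight 1/405
  (W=0, Y=1, X=1, U=2, Z=0) weight 4/405
  (W=0, Y=1, X=1, U=2, Z=1) weight 4/405
  (W=1, Y=0, X=1, U=0, Z=0) weight 1/432
  … 87 more
Group by W:
  weight(W=0) = 1/3
  weight(W=1) = 1/12
Total weight = 1/3 + 1/12 = 5/12
P(W=0 | obs) = 1/3 / 5/12 = 4/5
P(W=1 | obs) = 1/12 / 5/12 = 1/5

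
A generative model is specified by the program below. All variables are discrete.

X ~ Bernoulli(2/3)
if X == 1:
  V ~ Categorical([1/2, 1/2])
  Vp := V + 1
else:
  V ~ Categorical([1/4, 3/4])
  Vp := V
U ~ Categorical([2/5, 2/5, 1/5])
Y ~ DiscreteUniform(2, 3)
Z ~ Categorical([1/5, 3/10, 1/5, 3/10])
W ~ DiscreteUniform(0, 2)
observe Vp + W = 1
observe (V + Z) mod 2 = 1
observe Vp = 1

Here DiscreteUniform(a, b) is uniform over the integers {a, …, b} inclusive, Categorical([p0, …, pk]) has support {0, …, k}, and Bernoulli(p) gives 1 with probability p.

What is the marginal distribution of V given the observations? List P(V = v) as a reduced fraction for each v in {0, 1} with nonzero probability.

Enumerate traces; 24 have nonzero weight after conditioning:
  (X=0, V=1, U=0, Y=2, Z=0, W=0) weight 1/300
  (X=0, V=1, U=0, Y=2, Z=2, W=0) weight 1/300
  (X=0, V=1, U=0, Y=3, Z=0, W=0) weight 1/300
  (X=0, V=1, U=0, Y=3, Z=2, W=0) weight 1/300
  (X=0, V=1, U=1, Y=2, Z=0, W=0) weight 1/300
  (X=0, V=1, U=1, Y=2, Z=2, W=0) weight 1/300
  (X=0, V=1, U=1, Y=3, Z=0, W=0) weight 1/300
  (X=0, V=1, U=1, Y=3, Z=2, W=0) weight 1/300
  (X=1, V=0, U=0, Y=2, Z=1, W=0) weight 1/150
  … 15 more
Group by V:
  weight(V=0) = 1/15
  weight(V=1) = 1/30
Total weight = 1/15 + 1/30 = 1/10
P(V=0 | obs) = 1/15 / 1/10 = 2/3
P(V=1 | obs) = 1/30 / 1/10 = 1/3

P(V=0) = 2/3, P(V=1) = 1/3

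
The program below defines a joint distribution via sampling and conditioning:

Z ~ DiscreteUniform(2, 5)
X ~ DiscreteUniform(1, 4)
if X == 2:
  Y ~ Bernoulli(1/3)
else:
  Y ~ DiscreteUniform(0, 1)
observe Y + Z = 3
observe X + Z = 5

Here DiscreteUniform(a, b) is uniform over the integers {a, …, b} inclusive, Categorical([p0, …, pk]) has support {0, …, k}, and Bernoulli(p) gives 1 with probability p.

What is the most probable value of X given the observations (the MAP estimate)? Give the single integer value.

Enumerate traces; 2 have nonzero weight after conditioning:
  (Z=2, X=3, Y=1) weight 1/32
  (Z=3, X=2, Y=0) weight 1/24
Group by X:
  weight(X=2) = 1/24
  weight(X=3) = 1/32
Total weight = 1/24 + 1/32 = 7/96
P(X=2 | obs) = 1/24 / 7/96 = 4/7
P(X=3 | obs) = 1/32 / 7/96 = 3/7
argmax = 2

argmax_v P(X = v | obs) = 2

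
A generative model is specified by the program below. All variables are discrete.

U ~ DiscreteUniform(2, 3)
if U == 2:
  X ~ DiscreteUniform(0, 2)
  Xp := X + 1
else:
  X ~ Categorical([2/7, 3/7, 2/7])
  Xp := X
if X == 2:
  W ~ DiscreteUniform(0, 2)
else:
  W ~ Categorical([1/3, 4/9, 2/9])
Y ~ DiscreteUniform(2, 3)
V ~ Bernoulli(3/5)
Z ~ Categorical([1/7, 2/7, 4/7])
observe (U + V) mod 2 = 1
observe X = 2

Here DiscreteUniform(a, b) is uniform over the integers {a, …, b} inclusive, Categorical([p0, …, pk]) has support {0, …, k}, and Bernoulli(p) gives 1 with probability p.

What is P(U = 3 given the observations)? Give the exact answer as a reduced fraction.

Enumerate traces; 36 have nonzero weight after conditioning:
  (U=2, X=2, W=0, Y=2, V=1, Z=0) weight 1/420
  (U=2, X=2, W=0, Y=2, V=1, Z=1) weight 1/210
  (U=2, X=2, W=0, Y=2, V=1, Z=2) weight 1/105
  (U=2, X=2, W=0, Y=3, V=1, Z=0) weight 1/420
  (U=2, X=2, W=0, Y=3, V=1, Z=1) weight 1/210
  (U=2, X=2, W=0, Y=3, V=1, Z=2) weight 1/105
  (U=2, X=2, W=1, Y=2, V=1, Z=0) weight 1/420
  (U=2, X=2, W=1, Y=2, V=1, Z=1) weight 1/210
  (U=3, X=2, W=0, Y=2, V=0, Z=0) weight 1/735
  … 27 more
Group by U:
  weight(U=2) = 1/10
  weight(U=3) = 2/35
Total weight = 1/10 + 2/35 = 11/70
P(U=2 | obs) = 1/10 / 11/70 = 7/11
P(U=3 | obs) = 2/35 / 11/70 = 4/11

P(U = 3 | obs) = 4/11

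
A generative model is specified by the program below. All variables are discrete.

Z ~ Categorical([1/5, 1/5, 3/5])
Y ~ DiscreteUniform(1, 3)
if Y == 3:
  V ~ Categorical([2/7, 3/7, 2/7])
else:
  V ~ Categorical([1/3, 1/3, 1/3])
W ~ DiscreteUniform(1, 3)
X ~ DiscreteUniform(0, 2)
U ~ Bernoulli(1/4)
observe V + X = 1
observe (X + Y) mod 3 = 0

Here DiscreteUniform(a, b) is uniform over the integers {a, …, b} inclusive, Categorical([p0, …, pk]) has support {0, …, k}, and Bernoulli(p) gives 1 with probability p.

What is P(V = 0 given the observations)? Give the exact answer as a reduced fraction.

Enumerate traces; 36 have nonzero weight after conditioning:
  (Z=0, Y=2, V=0, W=1, X=1, U=0) weight 1/540
  (Z=0, Y=2, V=0, W=1, X=1, U=1) weight 1/1620
  (Z=0, Y=2, V=0, W=2, X=1, U=0) weight 1/540
  (Z=0, Y=2, V=0, W=2, X=1, U=1) weight 1/1620
  (Z=0, Y=2, V=0, W=3, X=1, U=0) weight 1/540
  (Z=0, Y=2, V=0, W=3, X=1, U=1) weight 1/1620
  (Z=0, Y=3, V=1, W=1, X=0, U=0) weight 1/420
  (Z=0, Y=3, V=1, W=1, X=0, U=1) weight 1/1260
  … 28 more
Group by V:
  weight(V=0) = 1/27
  weight(V=1) = 1/21
Total weight = 1/27 + 1/21 = 16/189
P(V=0 | obs) = 1/27 / 16/189 = 7/16
P(V=1 | obs) = 1/21 / 16/189 = 9/16

P(V = 0 | obs) = 7/16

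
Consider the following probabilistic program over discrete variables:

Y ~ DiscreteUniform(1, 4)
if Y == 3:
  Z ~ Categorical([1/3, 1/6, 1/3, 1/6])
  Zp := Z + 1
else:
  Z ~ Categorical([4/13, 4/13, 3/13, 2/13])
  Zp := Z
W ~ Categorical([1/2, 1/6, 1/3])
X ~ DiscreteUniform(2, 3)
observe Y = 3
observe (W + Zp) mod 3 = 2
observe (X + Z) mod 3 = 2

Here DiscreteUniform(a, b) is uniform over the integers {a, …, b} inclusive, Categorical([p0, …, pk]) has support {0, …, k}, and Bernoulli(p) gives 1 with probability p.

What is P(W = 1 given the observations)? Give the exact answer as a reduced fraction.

P(W = 1 | obs) = 3/7

Enumerate traces; 3 have nonzero weight after conditioning:
  (Y=3, Z=0, W=1, X=2) weight 1/144
  (Y=3, Z=2, W=2, X=3) weight 1/72
  (Y=3, Z=3, W=1, X=2) weight 1/288
Group by W:
  weight(W=1) = 1/96
  weight(W=2) = 1/72
Total weight = 1/96 + 1/72 = 7/288
P(W=1 | obs) = 1/96 / 7/288 = 3/7
P(W=2 | obs) = 1/72 / 7/288 = 4/7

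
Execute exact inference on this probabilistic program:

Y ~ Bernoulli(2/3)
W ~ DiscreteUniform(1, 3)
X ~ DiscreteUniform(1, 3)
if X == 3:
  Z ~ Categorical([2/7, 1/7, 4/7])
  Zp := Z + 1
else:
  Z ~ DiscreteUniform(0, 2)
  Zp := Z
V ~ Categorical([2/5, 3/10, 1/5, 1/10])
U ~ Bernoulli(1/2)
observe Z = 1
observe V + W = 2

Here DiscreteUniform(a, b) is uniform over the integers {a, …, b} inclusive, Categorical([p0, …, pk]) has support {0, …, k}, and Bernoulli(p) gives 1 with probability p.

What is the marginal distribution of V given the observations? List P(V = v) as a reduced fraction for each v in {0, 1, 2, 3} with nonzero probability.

Enumerate traces; 24 have nonzero weight after conditioning:
  (Y=0, W=1, X=1, Z=1, V=1, U=0) weight 1/540
  (Y=0, W=1, X=1, Z=1, V=1, U=1) weight 1/540
  (Y=0, W=1, X=2, Z=1, V=1, U=0) weight 1/540
  (Y=0, W=1, X=2, Z=1, V=1, U=1) weight 1/540
  (Y=0, W=1, X=3, Z=1, V=1, U=0) weight 1/1260
  (Y=0, W=1, X=3, Z=1, V=1, U=1) weight 1/1260
  (Y=0, W=2, X=1, Z=1, V=0, U=0) weight 1/405
  (Y=0, W=2, X=1, Z=1, V=0, U=1) weight 1/405
  … 16 more
Group by V:
  weight(V=0) = 34/945
  weight(V=1) = 17/630
Total weight = 34/945 + 17/630 = 17/270
P(V=0 | obs) = 34/945 / 17/270 = 4/7
P(V=1 | obs) = 17/630 / 17/270 = 3/7

P(V=0) = 4/7, P(V=1) = 3/7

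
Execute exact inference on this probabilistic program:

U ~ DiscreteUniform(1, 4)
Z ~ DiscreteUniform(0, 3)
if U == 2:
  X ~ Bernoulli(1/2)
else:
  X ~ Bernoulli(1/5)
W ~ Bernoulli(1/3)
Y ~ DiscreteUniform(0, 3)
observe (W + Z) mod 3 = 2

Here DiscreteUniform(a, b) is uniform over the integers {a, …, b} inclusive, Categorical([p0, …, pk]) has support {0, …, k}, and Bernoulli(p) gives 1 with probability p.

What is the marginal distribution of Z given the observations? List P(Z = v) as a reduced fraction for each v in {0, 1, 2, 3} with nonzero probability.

Enumerate traces; 64 have nonzero weight after conditioning:
  (U=1, Z=1, X=0, W=1, Y=0) weight 1/240
  (U=1, Z=1, X=0, W=1, Y=1) weight 1/240
  (U=1, Z=1, X=0, W=1, Y=2) weight 1/240
  (U=1, Z=1, X=0, W=1, Y=3) weight 1/240
  (U=1, Z=1, X=1, W=1, Y=0) weight 1/960
  (U=1, Z=1, X=1, W=1, Y=1) weight 1/960
  (U=1, Z=1, X=1, W=1, Y=2) weight 1/960
  (U=1, Z=1, X=1, W=1, Y=3) weight 1/960
  (U=1, Z=2, X=0, W=0, Y=0) weight 1/120
  … 55 more
Group by Z:
  weight(Z=1) = 1/12
  weight(Z=2) = 1/6
Total weight = 1/12 + 1/6 = 1/4
P(Z=1 | obs) = 1/12 / 1/4 = 1/3
P(Z=2 | obs) = 1/6 / 1/4 = 2/3

P(Z=1) = 1/3, P(Z=2) = 2/3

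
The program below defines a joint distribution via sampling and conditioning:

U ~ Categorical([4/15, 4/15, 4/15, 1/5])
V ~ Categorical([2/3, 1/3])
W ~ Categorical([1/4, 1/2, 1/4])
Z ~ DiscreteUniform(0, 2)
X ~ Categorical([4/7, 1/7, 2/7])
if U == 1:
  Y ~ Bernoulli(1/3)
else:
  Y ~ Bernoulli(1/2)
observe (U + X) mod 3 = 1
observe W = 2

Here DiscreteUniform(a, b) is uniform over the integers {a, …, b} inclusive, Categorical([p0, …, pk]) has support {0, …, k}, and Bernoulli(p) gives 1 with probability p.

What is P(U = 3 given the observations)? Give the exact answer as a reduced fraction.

Enumerate traces; 48 have nonzero weight after conditioning:
  (U=0, V=0, W=2, Z=0, X=1, Y=0) weight 1/945
  (U=0, V=0, W=2, Z=0, X=1, Y=1) weight 1/945
  (U=0, V=0, W=2, Z=1, X=1, Y=0) weight 1/945
  (U=0, V=0, W=2, Z=1, X=1, Y=1) weight 1/945
  (U=0, V=0, W=2, Z=2, X=1, Y=0) weight 1/945
  (U=0, V=0, W=2, Z=2, X=1, Y=1) weight 1/945
  (U=0, V=1, W=2, Z=0, X=1, Y=0) weight 1/1890
  (U=0, V=1, W=2, Z=0, X=1, Y=1) weight 1/1890
  (U=1, V=0, W=2, Z=0, X=0, Y=0) weight 16/2835
  (U=2, V=0, W=2, Z=0, X=2, Y=0) weight 2/945
  … 38 more
Group by U:
  weight(U=0) = 1/105
  weight(U=1) = 4/105
  weight(U=2) = 2/105
  weight(U=3) = 1/140
Total weight = 1/105 + 4/105 + 2/105 + 1/140 = 31/420
P(U=0 | obs) = 1/105 / 31/420 = 4/31
P(U=1 | obs) = 4/105 / 31/420 = 16/31
P(U=2 | obs) = 2/105 / 31/420 = 8/31
P(U=3 | obs) = 1/140 / 31/420 = 3/31

P(U = 3 | obs) = 3/31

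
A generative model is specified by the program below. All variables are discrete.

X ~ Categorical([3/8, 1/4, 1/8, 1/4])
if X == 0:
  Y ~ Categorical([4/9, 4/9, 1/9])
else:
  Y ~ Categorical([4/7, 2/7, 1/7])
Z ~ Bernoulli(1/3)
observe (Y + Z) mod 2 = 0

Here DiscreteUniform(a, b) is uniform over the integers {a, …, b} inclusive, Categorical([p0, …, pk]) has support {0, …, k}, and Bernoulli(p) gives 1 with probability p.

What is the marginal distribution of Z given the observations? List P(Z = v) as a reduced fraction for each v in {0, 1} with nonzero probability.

P(Z=0) = 110/139, P(Z=1) = 29/139

Enumerate traces; 12 have nonzero weight after conditioning:
  (X=0, Y=0, Z=0) weight 1/9
  (X=0, Y=1, Z=1) weight 1/18
  (X=0, Y=2, Z=0) weight 1/36
  (X=1, Y=0, Z=0) weight 2/21
  (X=1, Y=1, Z=1) weight 1/42
  (X=1, Y=2, Z=0) weight 1/42
  (X=2, Y=0, Z=0) weight 1/21
  (X=2, Y=1, Z=1) weight 1/84
  … 4 more
Group by Z:
  weight(Z=0) = 55/126
  weight(Z=1) = 29/252
Total weight = 55/126 + 29/252 = 139/252
P(Z=0 | obs) = 55/126 / 139/252 = 110/139
P(Z=1 | obs) = 29/252 / 139/252 = 29/139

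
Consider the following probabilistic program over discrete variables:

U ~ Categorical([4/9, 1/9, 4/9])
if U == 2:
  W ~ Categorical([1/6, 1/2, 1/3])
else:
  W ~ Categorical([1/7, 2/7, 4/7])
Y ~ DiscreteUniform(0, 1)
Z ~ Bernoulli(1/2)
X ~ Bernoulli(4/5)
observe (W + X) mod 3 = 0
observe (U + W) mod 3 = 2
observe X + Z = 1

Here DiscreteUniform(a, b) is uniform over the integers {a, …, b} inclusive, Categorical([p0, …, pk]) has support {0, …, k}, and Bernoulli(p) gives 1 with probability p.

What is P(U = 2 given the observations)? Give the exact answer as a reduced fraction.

P(U = 2 | obs) = 7/103

Enumerate traces; 4 have nonzero weight after conditioning:
  (U=0, W=2, Y=0, Z=0, X=1) weight 16/315
  (U=0, W=2, Y=1, Z=0, X=1) weight 16/315
  (U=2, W=0, Y=0, Z=1, X=0) weight 1/270
  (U=2, W=0, Y=1, Z=1, X=0) weight 1/270
Group by U:
  weight(U=0) = 32/315
  weight(U=2) = 1/135
Total weight = 32/315 + 1/135 = 103/945
P(U=0 | obs) = 32/315 / 103/945 = 96/103
P(U=2 | obs) = 1/135 / 103/945 = 7/103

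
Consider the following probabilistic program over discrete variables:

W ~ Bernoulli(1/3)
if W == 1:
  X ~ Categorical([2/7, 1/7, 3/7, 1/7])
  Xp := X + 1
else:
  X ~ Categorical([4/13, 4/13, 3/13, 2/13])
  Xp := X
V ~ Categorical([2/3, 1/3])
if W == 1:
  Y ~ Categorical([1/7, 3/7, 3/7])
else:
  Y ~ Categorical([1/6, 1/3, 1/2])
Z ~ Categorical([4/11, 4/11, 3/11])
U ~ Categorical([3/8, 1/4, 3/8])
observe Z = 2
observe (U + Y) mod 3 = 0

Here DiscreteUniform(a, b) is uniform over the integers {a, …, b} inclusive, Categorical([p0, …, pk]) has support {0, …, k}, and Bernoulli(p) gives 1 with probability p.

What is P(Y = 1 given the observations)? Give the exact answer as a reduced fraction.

Enumerate traces; 48 have nonzero weight after conditioning:
  (W=0, X=0, V=0, Y=0, Z=2, U=0) weight 1/429
  (W=0, X=0, V=0, Y=1, Z=2, U=2) weight 2/429
  (W=0, X=0, V=0, Y=2, Z=2, U=1) weight 2/429
  (W=0, X=0, V=1, Y=0, Z=2, U=0) weight 1/858
  (W=0, X=0, V=1, Y=1, Z=2, U=2) weight 1/429
  (W=0, X=0, V=1, Y=2, Z=2, U=1) weight 1/429
  (W=0, X=1, V=0, Y=0, Z=2, U=0) weight 1/429
  (W=0, X=1, V=0, Y=1, Z=2, U=2) weight 2/429
  … 40 more
Group by Y:
  weight(Y=0) = 5/308
  weight(Y=1) = 23/616
  weight(Y=2) = 5/154
Total weight = 5/308 + 23/616 + 5/154 = 53/616
P(Y=0 | obs) = 5/308 / 53/616 = 10/53
P(Y=1 | obs) = 23/616 / 53/616 = 23/53
P(Y=2 | obs) = 5/154 / 53/616 = 20/53

P(Y = 1 | obs) = 23/53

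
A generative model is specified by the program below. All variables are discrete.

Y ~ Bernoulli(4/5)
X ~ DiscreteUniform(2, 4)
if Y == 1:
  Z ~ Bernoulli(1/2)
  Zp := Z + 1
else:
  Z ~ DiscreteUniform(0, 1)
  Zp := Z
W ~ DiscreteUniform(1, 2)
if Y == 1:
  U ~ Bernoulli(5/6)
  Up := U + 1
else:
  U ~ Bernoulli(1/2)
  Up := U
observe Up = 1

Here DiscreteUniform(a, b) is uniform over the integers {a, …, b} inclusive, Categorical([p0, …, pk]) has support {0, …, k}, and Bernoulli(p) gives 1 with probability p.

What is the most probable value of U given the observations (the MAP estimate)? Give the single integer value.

argmax_v P(U = v | obs) = 0

Enumerate traces; 24 have nonzero weight after conditioning:
  (Y=0, X=2, Z=0, W=1, U=1) weight 1/120
  (Y=0, X=2, Z=0, W=2, U=1) weight 1/120
  (Y=0, X=2, Z=1, W=1, U=1) weight 1/120
  (Y=0, X=2, Z=1, W=2, U=1) weight 1/120
  (Y=0, X=3, Z=0, W=1, U=1) weight 1/120
  (Y=0, X=3, Z=0, W=2, U=1) weight 1/120
  (Y=0, X=3, Z=1, W=1, U=1) weight 1/120
  (Y=0, X=3, Z=1, W=2, U=1) weight 1/120
  (Y=1, X=2, Z=0, W=1, U=0) weight 1/90
  … 15 more
Group by U:
  weight(U=0) = 2/15
  weight(U=1) = 1/10
Total weight = 2/15 + 1/10 = 7/30
P(U=0 | obs) = 2/15 / 7/30 = 4/7
P(U=1 | obs) = 1/10 / 7/30 = 3/7
argmax = 0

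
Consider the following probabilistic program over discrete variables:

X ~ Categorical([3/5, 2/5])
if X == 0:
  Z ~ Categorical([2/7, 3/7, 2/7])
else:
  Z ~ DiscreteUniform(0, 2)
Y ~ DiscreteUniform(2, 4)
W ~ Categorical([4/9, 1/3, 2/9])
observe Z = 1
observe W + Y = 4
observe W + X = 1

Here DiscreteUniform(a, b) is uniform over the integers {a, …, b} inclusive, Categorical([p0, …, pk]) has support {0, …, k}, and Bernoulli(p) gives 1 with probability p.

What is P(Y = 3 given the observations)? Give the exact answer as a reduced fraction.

Enumerate traces; 2 have nonzero weight after conditioning:
  (X=0, Z=1, Y=3, W=1) weight 1/35
  (X=1, Z=1, Y=4, W=0) weight 8/405
Group by Y:
  weight(Y=3) = 1/35
  weight(Y=4) = 8/405
Total weight = 1/35 + 8/405 = 137/2835
P(Y=3 | obs) = 1/35 / 137/2835 = 81/137
P(Y=4 | obs) = 8/405 / 137/2835 = 56/137

P(Y = 3 | obs) = 81/137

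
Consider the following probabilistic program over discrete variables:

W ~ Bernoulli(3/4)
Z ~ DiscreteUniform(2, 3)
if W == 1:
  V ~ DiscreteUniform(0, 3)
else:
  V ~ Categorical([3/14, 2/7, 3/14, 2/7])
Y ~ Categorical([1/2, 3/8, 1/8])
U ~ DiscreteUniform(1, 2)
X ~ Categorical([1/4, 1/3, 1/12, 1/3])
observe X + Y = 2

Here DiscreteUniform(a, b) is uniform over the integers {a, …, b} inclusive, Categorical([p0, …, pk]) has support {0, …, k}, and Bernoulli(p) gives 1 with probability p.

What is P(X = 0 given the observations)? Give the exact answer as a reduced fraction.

Enumerate traces; 96 have nonzero weight after conditioning:
  (W=0, Z=2, V=0, Y=0, U=1, X=2) weight 1/1792
  (W=0, Z=2, V=0, Y=0, U=2, X=2) weight 1/1792
  (W=0, Z=2, V=0, Y=1, U=1, X=1) weight 3/1792
  (W=0, Z=2, V=0, Y=1, U=2, X=1) weight 3/1792
  (W=0, Z=2, V=0, Y=2, U=1, X=0) weight 3/7168
  (W=0, Z=2, V=0, Y=2, U=2, X=0) weight 3/7168
  (W=0, Z=2, V=1, Y=0, U=1, X=2) weight 1/1344
  (W=0, Z=2, V=1, Y=0, U=2, X=2) weight 1/1344
  … 88 more
Group by X:
  weight(X=0) = 1/32
  weight(X=1) = 1/8
  weight(X=2) = 1/24
Total weight = 1/32 + 1/8 + 1/24 = 19/96
P(X=0 | obs) = 1/32 / 19/96 = 3/19
P(X=1 | obs) = 1/8 / 19/96 = 12/19
P(X=2 | obs) = 1/24 / 19/96 = 4/19

P(X = 0 | obs) = 3/19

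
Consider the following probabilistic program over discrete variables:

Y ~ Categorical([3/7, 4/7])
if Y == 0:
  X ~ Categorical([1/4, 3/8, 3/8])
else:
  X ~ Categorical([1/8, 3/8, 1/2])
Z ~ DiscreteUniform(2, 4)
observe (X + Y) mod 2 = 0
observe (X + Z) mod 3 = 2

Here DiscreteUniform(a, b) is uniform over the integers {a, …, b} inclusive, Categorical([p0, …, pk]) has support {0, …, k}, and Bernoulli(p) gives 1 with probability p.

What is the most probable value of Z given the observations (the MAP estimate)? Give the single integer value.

Enumerate traces; 3 have nonzero weight after conditioning:
  (Y=0, X=0, Z=2) weight 1/28
  (Y=0, X=2, Z=3) weight 3/56
  (Y=1, X=1, Z=4) weight 1/14
Group by Z:
  weight(Z=2) = 1/28
  weight(Z=3) = 3/56
  weight(Z=4) = 1/14
Total weight = 1/28 + 3/56 + 1/14 = 9/56
P(Z=2 | obs) = 1/28 / 9/56 = 2/9
P(Z=3 | obs) = 3/56 / 9/56 = 1/3
P(Z=4 | obs) = 1/14 / 9/56 = 4/9
argmax = 4

argmax_v P(Z = v | obs) = 4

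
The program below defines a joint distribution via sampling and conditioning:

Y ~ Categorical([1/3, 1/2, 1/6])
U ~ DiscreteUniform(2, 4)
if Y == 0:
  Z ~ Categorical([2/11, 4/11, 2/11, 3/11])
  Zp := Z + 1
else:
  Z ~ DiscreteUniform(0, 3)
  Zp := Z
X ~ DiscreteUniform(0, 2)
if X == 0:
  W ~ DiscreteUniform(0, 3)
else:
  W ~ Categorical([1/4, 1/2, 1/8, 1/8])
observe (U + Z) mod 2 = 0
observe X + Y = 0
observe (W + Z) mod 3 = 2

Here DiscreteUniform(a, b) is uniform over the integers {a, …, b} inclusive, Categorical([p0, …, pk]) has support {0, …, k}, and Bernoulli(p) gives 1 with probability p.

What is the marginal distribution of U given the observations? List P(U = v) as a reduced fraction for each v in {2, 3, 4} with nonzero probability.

Enumerate traces; 8 have nonzero weight after conditioning:
  (Y=0, U=2, Z=0, X=0, W=2) weight 1/594
  (Y=0, U=2, Z=2, X=0, W=0) weight 1/594
  (Y=0, U=2, Z=2, X=0, W=3) weight 1/594
  (Y=0, U=3, Z=1, X=0, W=1) weight 1/297
  (Y=0, U=3, Z=3, X=0, W=2) weight 1/396
  (Y=0, U=4, Z=0, X=0, W=2) weight 1/594
  (Y=0, U=4, Z=2, X=0, W=0) weight 1/594
  (Y=0, U=4, Z=2, X=0, W=3) weight 1/594
Group by U:
  weight(U=2) = 1/198
  weight(U=3) = 7/1188
  weight(U=4) = 1/198
Total weight = 1/198 + 7/1188 + 1/198 = 19/1188
P(U=2 | obs) = 1/198 / 19/1188 = 6/19
P(U=3 | obs) = 7/1188 / 19/1188 = 7/19
P(U=4 | obs) = 1/198 / 19/1188 = 6/19

P(U=2) = 6/19, P(U=3) = 7/19, P(U=4) = 6/19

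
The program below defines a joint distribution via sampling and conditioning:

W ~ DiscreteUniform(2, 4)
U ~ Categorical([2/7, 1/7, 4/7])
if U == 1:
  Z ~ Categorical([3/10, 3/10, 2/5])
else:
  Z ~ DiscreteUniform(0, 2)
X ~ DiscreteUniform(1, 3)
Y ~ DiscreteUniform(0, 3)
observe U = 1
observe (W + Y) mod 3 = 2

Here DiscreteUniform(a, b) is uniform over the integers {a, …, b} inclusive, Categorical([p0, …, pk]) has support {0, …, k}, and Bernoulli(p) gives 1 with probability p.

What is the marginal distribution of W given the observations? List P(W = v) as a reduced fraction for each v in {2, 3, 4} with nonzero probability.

P(W=2) = 1/2, P(W=3) = 1/4, P(W=4) = 1/4

Enumerate traces; 36 have nonzero weight after conditioning:
  (W=2, U=1, Z=0, X=1, Y=0) weight 1/840
  (W=2, U=1, Z=0, X=1, Y=3) weight 1/840
  (W=2, U=1, Z=0, X=2, Y=0) weight 1/840
  (W=2, U=1, Z=0, X=2, Y=3) weight 1/840
  (W=2, U=1, Z=0, X=3, Y=0) weight 1/840
  (W=2, U=1, Z=0, X=3, Y=3) weight 1/840
  (W=2, U=1, Z=1, X=1, Y=0) weight 1/840
  (W=2, U=1, Z=1, X=1, Y=3) weight 1/840
  (W=3, U=1, Z=0, X=1, Y=2) weight 1/840
  (W=4, U=1, Z=0, X=1, Y=1) weight 1/840
  … 26 more
Group by W:
  weight(W=2) = 1/42
  weight(W=3) = 1/84
  weight(W=4) = 1/84
Total weight = 1/42 + 1/84 + 1/84 = 1/21
P(W=2 | obs) = 1/42 / 1/21 = 1/2
P(W=3 | obs) = 1/84 / 1/21 = 1/4
P(W=4 | obs) = 1/84 / 1/21 = 1/4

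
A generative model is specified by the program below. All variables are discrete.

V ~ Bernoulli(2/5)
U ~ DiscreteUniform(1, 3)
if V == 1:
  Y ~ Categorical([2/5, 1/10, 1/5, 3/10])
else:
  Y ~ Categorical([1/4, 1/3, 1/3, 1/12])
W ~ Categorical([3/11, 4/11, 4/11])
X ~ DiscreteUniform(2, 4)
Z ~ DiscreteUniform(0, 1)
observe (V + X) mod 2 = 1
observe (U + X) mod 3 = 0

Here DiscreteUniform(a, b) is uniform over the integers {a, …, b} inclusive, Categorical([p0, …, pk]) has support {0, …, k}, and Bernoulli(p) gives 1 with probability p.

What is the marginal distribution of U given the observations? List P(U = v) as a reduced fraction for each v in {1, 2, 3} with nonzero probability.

Enumerate traces; 72 have nonzero weight after conditioning:
  (V=0, U=3, Y=0, W=0, X=3, Z=0) weight 1/440
  (V=0, U=3, Y=0, W=0, X=3, Z=1) weight 1/440
  (V=0, U=3, Y=0, W=1, X=3, Z=0) weight 1/330
  (V=0, U=3, Y=0, W=1, X=3, Z=1) weight 1/330
  (V=0, U=3, Y=0, W=2, X=3, Z=0) weight 1/330
  (V=0, U=3, Y=0, W=2, X=3, Z=1) weight 1/330
  (V=0, U=3, Y=1, W=0, X=3, Z=0) weight 1/330
  (V=0, U=3, Y=1, W=0, X=3, Z=1) weight 1/330
  (V=1, U=1, Y=0, W=0, X=2, Z=0) weight 2/825
  (V=1, U=2, Y=0, W=0, X=4, Z=0) weight 2/825
  … 62 more
Group by U:
  weight(U=1) = 2/45
  weight(U=2) = 2/45
  weight(U=3) = 1/15
Total weight = 2/45 + 2/45 + 1/15 = 7/45
P(U=1 | obs) = 2/45 / 7/45 = 2/7
P(U=2 | obs) = 2/45 / 7/45 = 2/7
P(U=3 | obs) = 1/15 / 7/45 = 3/7

P(U=1) = 2/7, P(U=2) = 2/7, P(U=3) = 3/7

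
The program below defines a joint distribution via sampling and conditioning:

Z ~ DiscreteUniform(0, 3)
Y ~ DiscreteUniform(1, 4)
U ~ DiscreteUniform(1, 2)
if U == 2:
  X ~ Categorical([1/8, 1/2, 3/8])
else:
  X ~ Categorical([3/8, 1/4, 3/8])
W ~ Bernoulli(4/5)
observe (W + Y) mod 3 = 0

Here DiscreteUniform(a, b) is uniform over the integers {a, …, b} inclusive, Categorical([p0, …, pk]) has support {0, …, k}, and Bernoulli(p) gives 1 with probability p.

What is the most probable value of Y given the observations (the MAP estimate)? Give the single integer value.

argmax_v P(Y = v | obs) = 2

Enumerate traces; 48 have nonzero weight after conditioning:
  (Z=0, Y=2, U=1, X=0, W=1) weight 3/320
  (Z=0, Y=2, U=1, X=1, W=1) weight 1/160
  (Z=0, Y=2, U=1, X=2, W=1) weight 3/320
  (Z=0, Y=2, U=2, X=0, W=1) weight 1/320
  (Z=0, Y=2, U=2, X=1, W=1) weight 1/80
  (Z=0, Y=2, U=2, X=2, W=1) weight 3/320
  (Z=0, Y=3, U=1, X=0, W=0) weight 3/1280
  (Z=0, Y=3, U=1, X=1, W=0) weight 1/640
  … 40 more
Group by Y:
  weight(Y=2) = 1/5
  weight(Y=3) = 1/20
Total weight = 1/5 + 1/20 = 1/4
P(Y=2 | obs) = 1/5 / 1/4 = 4/5
P(Y=3 | obs) = 1/20 / 1/4 = 1/5
argmax = 2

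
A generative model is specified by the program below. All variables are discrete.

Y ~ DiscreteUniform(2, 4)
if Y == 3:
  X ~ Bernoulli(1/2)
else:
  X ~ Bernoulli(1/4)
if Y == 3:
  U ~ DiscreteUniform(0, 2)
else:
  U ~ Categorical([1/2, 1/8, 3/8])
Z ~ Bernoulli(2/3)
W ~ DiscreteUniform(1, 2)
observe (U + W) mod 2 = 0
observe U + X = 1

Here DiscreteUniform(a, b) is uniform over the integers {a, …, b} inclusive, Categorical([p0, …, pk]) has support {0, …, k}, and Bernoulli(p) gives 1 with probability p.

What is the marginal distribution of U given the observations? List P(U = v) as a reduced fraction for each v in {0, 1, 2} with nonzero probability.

P(U=0) = 20/37, P(U=1) = 17/37

Enumerate traces; 12 have nonzero weight after conditioning:
  (Y=2, X=0, U=1, Z=0, W=1) weight 1/192
  (Y=2, X=0, U=1, Z=1, W=1) weight 1/96
  (Y=2, X=1, U=0, Z=0, W=2) weight 1/144
  (Y=2, X=1, U=0, Z=1, W=2) weight 1/72
  (Y=3, X=0, U=1, Z=0, W=1) weight 1/108
  (Y=3, X=0, U=1, Z=1, W=1) weight 1/54
  (Y=3, X=1, U=0, Z=0, W=2) weight 1/108
  (Y=3, X=1, U=0, Z=1, W=2) weight 1/54
  … 4 more
Group by U:
  weight(U=0) = 5/72
  weight(U=1) = 17/288
Total weight = 5/72 + 17/288 = 37/288
P(U=0 | obs) = 5/72 / 37/288 = 20/37
P(U=1 | obs) = 17/288 / 37/288 = 17/37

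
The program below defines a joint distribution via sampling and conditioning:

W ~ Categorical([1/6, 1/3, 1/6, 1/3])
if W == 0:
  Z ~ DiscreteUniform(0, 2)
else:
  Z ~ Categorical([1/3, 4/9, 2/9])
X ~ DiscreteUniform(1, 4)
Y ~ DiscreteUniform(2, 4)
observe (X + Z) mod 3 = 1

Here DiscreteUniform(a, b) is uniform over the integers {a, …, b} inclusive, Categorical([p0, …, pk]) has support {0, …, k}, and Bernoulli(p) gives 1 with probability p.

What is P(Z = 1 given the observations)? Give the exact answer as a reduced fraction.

P(Z = 1 | obs) = 23/72

Enumerate traces; 48 have nonzero weight after conditioning:
  (W=0, Z=0, X=1, Y=2) weight 1/216
  (W=0, Z=0, X=1, Y=3) weight 1/216
  (W=0, Z=0, X=1, Y=4) weight 1/216
  (W=0, Z=0, X=4, Y=2) weight 1/216
  (W=0, Z=0, X=4, Y=3) weight 1/216
  (W=0, Z=0, X=4, Y=4) weight 1/216
  (W=0, Z=1, X=3, Y=2) weight 1/216
  (W=0, Z=1, X=3, Y=3) weight 1/216
  (W=0, Z=2, X=2, Y=2) weight 1/216
  … 39 more
Group by Z:
  weight(Z=0) = 1/6
  weight(Z=1) = 23/216
  weight(Z=2) = 13/216
Total weight = 1/6 + 23/216 + 13/216 = 1/3
P(Z=0 | obs) = 1/6 / 1/3 = 1/2
P(Z=1 | obs) = 23/216 / 1/3 = 23/72
P(Z=2 | obs) = 13/216 / 1/3 = 13/72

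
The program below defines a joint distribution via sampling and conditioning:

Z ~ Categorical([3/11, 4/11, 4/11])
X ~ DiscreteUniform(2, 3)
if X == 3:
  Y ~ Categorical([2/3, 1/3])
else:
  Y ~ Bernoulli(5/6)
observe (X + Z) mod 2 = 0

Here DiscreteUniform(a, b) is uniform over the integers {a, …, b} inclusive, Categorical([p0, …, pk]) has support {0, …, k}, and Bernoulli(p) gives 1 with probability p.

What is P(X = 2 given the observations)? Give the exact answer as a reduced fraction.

Enumerate traces; 6 have nonzero weight after conditioning:
  (Z=0, X=2, Y=0) weight 1/44
  (Z=0, X=2, Y=1) weight 5/44
  (Z=1, X=3, Y=0) weight 4/33
  (Z=1, X=3, Y=1) weight 2/33
  (Z=2, X=2, Y=0) weight 1/33
  (Z=2, X=2, Y=1) weight 5/33
Group by X:
  weight(X=2) = 7/22
  weight(X=3) = 2/11
Total weight = 7/22 + 2/11 = 1/2
P(X=2 | obs) = 7/22 / 1/2 = 7/11
P(X=3 | obs) = 2/11 / 1/2 = 4/11

P(X = 2 | obs) = 7/11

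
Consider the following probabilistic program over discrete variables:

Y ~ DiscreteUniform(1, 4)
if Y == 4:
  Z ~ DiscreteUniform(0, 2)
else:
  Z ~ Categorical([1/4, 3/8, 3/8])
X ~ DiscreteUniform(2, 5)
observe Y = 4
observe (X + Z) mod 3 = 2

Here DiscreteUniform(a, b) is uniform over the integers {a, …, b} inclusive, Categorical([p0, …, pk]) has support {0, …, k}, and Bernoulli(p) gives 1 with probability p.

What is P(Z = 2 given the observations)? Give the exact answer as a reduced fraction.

P(Z = 2 | obs) = 1/4

Enumerate traces; 4 have nonzero weight after conditioning:
  (Y=4, Z=0, X=2) weight 1/48
  (Y=4, Z=0, X=5) weight 1/48
  (Y=4, Z=1, X=4) weight 1/48
  (Y=4, Z=2, X=3) weight 1/48
Group by Z:
  weight(Z=0) = 1/24
  weight(Z=1) = 1/48
  weight(Z=2) = 1/48
Total weight = 1/24 + 1/48 + 1/48 = 1/12
P(Z=0 | obs) = 1/24 / 1/12 = 1/2
P(Z=1 | obs) = 1/48 / 1/12 = 1/4
P(Z=2 | obs) = 1/48 / 1/12 = 1/4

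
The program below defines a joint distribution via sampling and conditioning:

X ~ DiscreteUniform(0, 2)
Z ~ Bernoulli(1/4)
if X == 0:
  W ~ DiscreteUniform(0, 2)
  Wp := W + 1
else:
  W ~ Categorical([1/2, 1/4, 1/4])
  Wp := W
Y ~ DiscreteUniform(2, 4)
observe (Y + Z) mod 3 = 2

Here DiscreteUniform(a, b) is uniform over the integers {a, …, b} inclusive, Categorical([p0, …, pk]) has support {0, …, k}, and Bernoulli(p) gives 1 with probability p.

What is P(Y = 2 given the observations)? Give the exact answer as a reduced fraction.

Enumerate traces; 18 have nonzero weight after conditioning:
  (X=0, Z=0, W=0, Y=2) weight 1/36
  (X=0, Z=0, W=1, Y=2) weight 1/36
  (X=0, Z=0, W=2, Y=2) weight 1/36
  (X=0, Z=1, W=0, Y=4) weight 1/108
  (X=0, Z=1, W=1, Y=4) weight 1/108
  (X=0, Z=1, W=2, Y=4) weight 1/108
  (X=1, Z=0, W=0, Y=2) weight 1/24
  (X=1, Z=0, W=1, Y=2) weight 1/48
  … 10 more
Group by Y:
  weight(Y=2) = 1/4
  weight(Y=4) = 1/12
Total weight = 1/4 + 1/12 = 1/3
P(Y=2 | obs) = 1/4 / 1/3 = 3/4
P(Y=4 | obs) = 1/12 / 1/3 = 1/4

P(Y = 2 | obs) = 3/4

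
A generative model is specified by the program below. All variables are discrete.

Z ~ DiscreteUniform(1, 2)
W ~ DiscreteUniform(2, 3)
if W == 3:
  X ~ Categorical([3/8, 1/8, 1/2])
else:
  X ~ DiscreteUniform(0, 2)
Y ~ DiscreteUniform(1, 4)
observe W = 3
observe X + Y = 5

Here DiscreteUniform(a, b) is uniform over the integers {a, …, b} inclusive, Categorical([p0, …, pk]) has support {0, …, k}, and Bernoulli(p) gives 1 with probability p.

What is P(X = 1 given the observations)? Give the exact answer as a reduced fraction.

Enumerate traces; 4 have nonzero weight after conditioning:
  (Z=1, W=3, X=1, Y=4) weight 1/128
  (Z=1, W=3, X=2, Y=3) weight 1/32
  (Z=2, W=3, X=1, Y=4) weight 1/128
  (Z=2, W=3, X=2, Y=3) weight 1/32
Group by X:
  weight(X=1) = 1/64
  weight(X=2) = 1/16
Total weight = 1/64 + 1/16 = 5/64
P(X=1 | obs) = 1/64 / 5/64 = 1/5
P(X=2 | obs) = 1/16 / 5/64 = 4/5

P(X = 1 | obs) = 1/5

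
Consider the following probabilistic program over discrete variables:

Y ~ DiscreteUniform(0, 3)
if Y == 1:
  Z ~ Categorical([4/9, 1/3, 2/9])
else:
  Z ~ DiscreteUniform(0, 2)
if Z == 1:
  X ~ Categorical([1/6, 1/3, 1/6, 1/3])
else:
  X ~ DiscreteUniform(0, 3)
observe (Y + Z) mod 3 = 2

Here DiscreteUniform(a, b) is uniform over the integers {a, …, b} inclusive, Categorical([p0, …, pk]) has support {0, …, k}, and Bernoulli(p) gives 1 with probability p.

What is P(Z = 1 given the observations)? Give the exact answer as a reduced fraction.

P(Z = 1 | obs) = 1/4

Enumerate traces; 16 have nonzero weight after conditioning:
  (Y=0, Z=2, X=0) weight 1/48
  (Y=0, Z=2, X=1) weight 1/48
  (Y=0, Z=2, X=2) weight 1/48
  (Y=0, Z=2, X=3) weight 1/48
  (Y=1, Z=1, X=0) weight 1/72
  (Y=1, Z=1, X=1) weight 1/36
  (Y=1, Z=1, X=2) weight 1/72
  (Y=1, Z=1, X=3) weight 1/36
  (Y=2, Z=0, X=0) weight 1/48
  … 7 more
Group by Z:
  weight(Z=0) = 1/12
  weight(Z=1) = 1/12
  weight(Z=2) = 1/6
Total weight = 1/12 + 1/12 + 1/6 = 1/3
P(Z=0 | obs) = 1/12 / 1/3 = 1/4
P(Z=1 | obs) = 1/12 / 1/3 = 1/4
P(Z=2 | obs) = 1/6 / 1/3 = 1/2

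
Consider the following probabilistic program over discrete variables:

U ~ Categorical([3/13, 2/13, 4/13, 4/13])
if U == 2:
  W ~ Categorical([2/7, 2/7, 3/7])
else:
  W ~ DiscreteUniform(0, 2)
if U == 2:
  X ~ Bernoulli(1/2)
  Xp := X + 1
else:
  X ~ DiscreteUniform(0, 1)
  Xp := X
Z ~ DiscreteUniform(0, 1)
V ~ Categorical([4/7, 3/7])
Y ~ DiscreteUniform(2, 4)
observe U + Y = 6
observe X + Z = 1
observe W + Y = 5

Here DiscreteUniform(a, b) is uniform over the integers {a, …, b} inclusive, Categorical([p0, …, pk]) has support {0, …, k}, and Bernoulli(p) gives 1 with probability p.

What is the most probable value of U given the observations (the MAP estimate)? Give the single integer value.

argmax_v P(U = v | obs) = 3

Enumerate traces; 8 have nonzero weight after conditioning:
  (U=2, W=1, X=0, Z=1, V=0, Y=4) weight 8/1911
  (U=2, W=1, X=0, Z=1, V=1, Y=4) weight 2/637
  (U=2, W=1, X=1, Z=0, V=0, Y=4) weight 8/1911
  (U=2, W=1, X=1, Z=0, V=1, Y=4) weight 2/637
  (U=3, W=2, X=0, Z=1, V=0, Y=3) weight 4/819
  (U=3, W=2, X=0, Z=1, V=1, Y=3) weight 1/273
  (U=3, W=2, X=1, Z=0, V=0, Y=3) weight 4/819
  (U=3, W=2, X=1, Z=0, V=1, Y=3) weight 1/273
Group by U:
  weight(U=2) = 4/273
  weight(U=3) = 2/117
Total weight = 4/273 + 2/117 = 2/63
P(U=2 | obs) = 4/273 / 2/63 = 6/13
P(U=3 | obs) = 2/117 / 2/63 = 7/13
argmax = 3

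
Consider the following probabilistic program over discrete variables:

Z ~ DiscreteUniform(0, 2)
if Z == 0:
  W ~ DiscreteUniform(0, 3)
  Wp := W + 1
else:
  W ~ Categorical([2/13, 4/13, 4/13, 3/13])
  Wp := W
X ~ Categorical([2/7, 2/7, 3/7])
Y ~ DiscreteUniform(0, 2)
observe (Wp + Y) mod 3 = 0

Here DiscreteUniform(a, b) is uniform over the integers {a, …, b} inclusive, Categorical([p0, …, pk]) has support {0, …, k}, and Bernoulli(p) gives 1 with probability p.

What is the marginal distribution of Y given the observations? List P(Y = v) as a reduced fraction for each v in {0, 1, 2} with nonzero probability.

Enumerate traces; 36 have nonzero weight after conditioning:
  (Z=0, W=0, X=0, Y=2) weight 1/126
  (Z=0, W=0, X=1, Y=2) weight 1/126
  (Z=0, W=0, X=2, Y=2) weight 1/84
  (Z=0, W=1, X=0, Y=1) weight 1/126
  (Z=0, W=1, X=1, Y=1) weight 1/126
  (Z=0, W=1, X=2, Y=1) weight 1/84
  (Z=0, W=2, X=0, Y=0) weight 1/126
  (Z=0, W=2, X=1, Y=0) weight 1/126
  … 28 more
Group by Y:
  weight(Y=0) = 53/468
  weight(Y=1) = 5/52
  weight(Y=2) = 29/234
Total weight = 53/468 + 5/52 + 29/234 = 1/3
P(Y=0 | obs) = 53/468 / 1/3 = 53/156
P(Y=1 | obs) = 5/52 / 1/3 = 15/52
P(Y=2 | obs) = 29/234 / 1/3 = 29/78

P(Y=0) = 53/156, P(Y=1) = 15/52, P(Y=2) = 29/78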